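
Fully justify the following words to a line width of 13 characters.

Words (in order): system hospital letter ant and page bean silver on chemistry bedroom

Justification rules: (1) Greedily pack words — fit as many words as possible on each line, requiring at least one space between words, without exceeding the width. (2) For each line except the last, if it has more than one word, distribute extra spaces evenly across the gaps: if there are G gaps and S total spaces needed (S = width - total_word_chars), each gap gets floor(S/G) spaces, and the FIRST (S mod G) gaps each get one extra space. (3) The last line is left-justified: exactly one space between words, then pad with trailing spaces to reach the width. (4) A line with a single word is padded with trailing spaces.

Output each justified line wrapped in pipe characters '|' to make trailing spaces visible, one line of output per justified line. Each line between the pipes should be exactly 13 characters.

Line 1: ['system'] (min_width=6, slack=7)
Line 2: ['hospital'] (min_width=8, slack=5)
Line 3: ['letter', 'ant'] (min_width=10, slack=3)
Line 4: ['and', 'page', 'bean'] (min_width=13, slack=0)
Line 5: ['silver', 'on'] (min_width=9, slack=4)
Line 6: ['chemistry'] (min_width=9, slack=4)
Line 7: ['bedroom'] (min_width=7, slack=6)

Answer: |system       |
|hospital     |
|letter    ant|
|and page bean|
|silver     on|
|chemistry    |
|bedroom      |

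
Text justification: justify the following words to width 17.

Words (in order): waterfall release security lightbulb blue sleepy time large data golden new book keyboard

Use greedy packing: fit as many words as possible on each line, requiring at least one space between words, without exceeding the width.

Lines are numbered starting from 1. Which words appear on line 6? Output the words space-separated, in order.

Answer: book keyboard

Derivation:
Line 1: ['waterfall', 'release'] (min_width=17, slack=0)
Line 2: ['security'] (min_width=8, slack=9)
Line 3: ['lightbulb', 'blue'] (min_width=14, slack=3)
Line 4: ['sleepy', 'time', 'large'] (min_width=17, slack=0)
Line 5: ['data', 'golden', 'new'] (min_width=15, slack=2)
Line 6: ['book', 'keyboard'] (min_width=13, slack=4)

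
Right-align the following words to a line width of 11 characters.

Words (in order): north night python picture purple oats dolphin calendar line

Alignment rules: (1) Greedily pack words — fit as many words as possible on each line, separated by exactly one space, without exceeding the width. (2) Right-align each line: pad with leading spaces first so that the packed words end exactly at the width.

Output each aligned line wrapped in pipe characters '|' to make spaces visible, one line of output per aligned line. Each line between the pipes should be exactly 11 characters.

Line 1: ['north', 'night'] (min_width=11, slack=0)
Line 2: ['python'] (min_width=6, slack=5)
Line 3: ['picture'] (min_width=7, slack=4)
Line 4: ['purple', 'oats'] (min_width=11, slack=0)
Line 5: ['dolphin'] (min_width=7, slack=4)
Line 6: ['calendar'] (min_width=8, slack=3)
Line 7: ['line'] (min_width=4, slack=7)

Answer: |north night|
|     python|
|    picture|
|purple oats|
|    dolphin|
|   calendar|
|       line|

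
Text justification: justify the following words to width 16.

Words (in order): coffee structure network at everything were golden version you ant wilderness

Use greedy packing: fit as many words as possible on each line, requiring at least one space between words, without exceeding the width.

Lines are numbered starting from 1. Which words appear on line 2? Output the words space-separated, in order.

Line 1: ['coffee', 'structure'] (min_width=16, slack=0)
Line 2: ['network', 'at'] (min_width=10, slack=6)
Line 3: ['everything', 'were'] (min_width=15, slack=1)
Line 4: ['golden', 'version'] (min_width=14, slack=2)
Line 5: ['you', 'ant'] (min_width=7, slack=9)
Line 6: ['wilderness'] (min_width=10, slack=6)

Answer: network at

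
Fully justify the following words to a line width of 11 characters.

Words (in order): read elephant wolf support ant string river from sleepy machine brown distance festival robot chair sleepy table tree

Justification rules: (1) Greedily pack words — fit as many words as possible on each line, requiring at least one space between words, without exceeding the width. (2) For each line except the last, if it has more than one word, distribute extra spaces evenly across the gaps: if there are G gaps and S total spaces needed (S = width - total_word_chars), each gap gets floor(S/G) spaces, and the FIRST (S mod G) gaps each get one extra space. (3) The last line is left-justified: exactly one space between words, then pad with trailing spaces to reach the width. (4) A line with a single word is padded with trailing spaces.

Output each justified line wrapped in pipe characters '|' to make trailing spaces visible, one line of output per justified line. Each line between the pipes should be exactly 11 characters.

Line 1: ['read'] (min_width=4, slack=7)
Line 2: ['elephant'] (min_width=8, slack=3)
Line 3: ['wolf'] (min_width=4, slack=7)
Line 4: ['support', 'ant'] (min_width=11, slack=0)
Line 5: ['string'] (min_width=6, slack=5)
Line 6: ['river', 'from'] (min_width=10, slack=1)
Line 7: ['sleepy'] (min_width=6, slack=5)
Line 8: ['machine'] (min_width=7, slack=4)
Line 9: ['brown'] (min_width=5, slack=6)
Line 10: ['distance'] (min_width=8, slack=3)
Line 11: ['festival'] (min_width=8, slack=3)
Line 12: ['robot', 'chair'] (min_width=11, slack=0)
Line 13: ['sleepy'] (min_width=6, slack=5)
Line 14: ['table', 'tree'] (min_width=10, slack=1)

Answer: |read       |
|elephant   |
|wolf       |
|support ant|
|string     |
|river  from|
|sleepy     |
|machine    |
|brown      |
|distance   |
|festival   |
|robot chair|
|sleepy     |
|table tree |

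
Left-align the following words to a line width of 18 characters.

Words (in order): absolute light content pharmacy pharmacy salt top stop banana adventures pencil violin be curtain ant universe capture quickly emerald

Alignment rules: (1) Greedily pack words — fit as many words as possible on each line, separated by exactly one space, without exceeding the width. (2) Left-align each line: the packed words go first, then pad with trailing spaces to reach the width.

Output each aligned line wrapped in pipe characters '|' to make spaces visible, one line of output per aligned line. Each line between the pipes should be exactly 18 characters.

Answer: |absolute light    |
|content pharmacy  |
|pharmacy salt top |
|stop banana       |
|adventures pencil |
|violin be curtain |
|ant universe      |
|capture quickly   |
|emerald           |

Derivation:
Line 1: ['absolute', 'light'] (min_width=14, slack=4)
Line 2: ['content', 'pharmacy'] (min_width=16, slack=2)
Line 3: ['pharmacy', 'salt', 'top'] (min_width=17, slack=1)
Line 4: ['stop', 'banana'] (min_width=11, slack=7)
Line 5: ['adventures', 'pencil'] (min_width=17, slack=1)
Line 6: ['violin', 'be', 'curtain'] (min_width=17, slack=1)
Line 7: ['ant', 'universe'] (min_width=12, slack=6)
Line 8: ['capture', 'quickly'] (min_width=15, slack=3)
Line 9: ['emerald'] (min_width=7, slack=11)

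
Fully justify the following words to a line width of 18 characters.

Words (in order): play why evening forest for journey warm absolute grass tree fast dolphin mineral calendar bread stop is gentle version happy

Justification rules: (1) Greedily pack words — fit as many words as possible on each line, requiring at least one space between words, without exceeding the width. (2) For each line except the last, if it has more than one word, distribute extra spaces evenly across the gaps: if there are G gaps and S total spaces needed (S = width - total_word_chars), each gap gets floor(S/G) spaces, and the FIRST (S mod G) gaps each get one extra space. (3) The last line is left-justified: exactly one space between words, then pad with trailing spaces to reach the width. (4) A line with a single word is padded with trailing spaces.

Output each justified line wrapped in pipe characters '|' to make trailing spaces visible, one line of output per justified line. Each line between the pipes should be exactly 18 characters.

Answer: |play  why  evening|
|forest for journey|
|warm      absolute|
|grass   tree  fast|
|dolphin    mineral|
|calendar     bread|
|stop   is   gentle|
|version happy     |

Derivation:
Line 1: ['play', 'why', 'evening'] (min_width=16, slack=2)
Line 2: ['forest', 'for', 'journey'] (min_width=18, slack=0)
Line 3: ['warm', 'absolute'] (min_width=13, slack=5)
Line 4: ['grass', 'tree', 'fast'] (min_width=15, slack=3)
Line 5: ['dolphin', 'mineral'] (min_width=15, slack=3)
Line 6: ['calendar', 'bread'] (min_width=14, slack=4)
Line 7: ['stop', 'is', 'gentle'] (min_width=14, slack=4)
Line 8: ['version', 'happy'] (min_width=13, slack=5)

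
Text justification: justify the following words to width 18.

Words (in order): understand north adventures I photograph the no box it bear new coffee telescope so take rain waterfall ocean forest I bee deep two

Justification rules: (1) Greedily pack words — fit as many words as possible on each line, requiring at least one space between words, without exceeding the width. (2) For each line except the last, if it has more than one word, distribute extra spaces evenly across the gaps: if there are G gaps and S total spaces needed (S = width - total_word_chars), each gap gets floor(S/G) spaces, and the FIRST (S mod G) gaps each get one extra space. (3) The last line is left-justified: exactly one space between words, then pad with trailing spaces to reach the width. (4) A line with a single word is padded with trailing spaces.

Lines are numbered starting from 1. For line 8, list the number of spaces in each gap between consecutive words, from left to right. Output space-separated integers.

Line 1: ['understand', 'north'] (min_width=16, slack=2)
Line 2: ['adventures', 'I'] (min_width=12, slack=6)
Line 3: ['photograph', 'the', 'no'] (min_width=17, slack=1)
Line 4: ['box', 'it', 'bear', 'new'] (min_width=15, slack=3)
Line 5: ['coffee', 'telescope'] (min_width=16, slack=2)
Line 6: ['so', 'take', 'rain'] (min_width=12, slack=6)
Line 7: ['waterfall', 'ocean'] (min_width=15, slack=3)
Line 8: ['forest', 'I', 'bee', 'deep'] (min_width=17, slack=1)
Line 9: ['two'] (min_width=3, slack=15)

Answer: 2 1 1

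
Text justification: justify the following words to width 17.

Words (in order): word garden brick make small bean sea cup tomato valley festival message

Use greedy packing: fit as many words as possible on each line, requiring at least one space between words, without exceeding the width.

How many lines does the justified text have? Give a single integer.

Answer: 5

Derivation:
Line 1: ['word', 'garden', 'brick'] (min_width=17, slack=0)
Line 2: ['make', 'small', 'bean'] (min_width=15, slack=2)
Line 3: ['sea', 'cup', 'tomato'] (min_width=14, slack=3)
Line 4: ['valley', 'festival'] (min_width=15, slack=2)
Line 5: ['message'] (min_width=7, slack=10)
Total lines: 5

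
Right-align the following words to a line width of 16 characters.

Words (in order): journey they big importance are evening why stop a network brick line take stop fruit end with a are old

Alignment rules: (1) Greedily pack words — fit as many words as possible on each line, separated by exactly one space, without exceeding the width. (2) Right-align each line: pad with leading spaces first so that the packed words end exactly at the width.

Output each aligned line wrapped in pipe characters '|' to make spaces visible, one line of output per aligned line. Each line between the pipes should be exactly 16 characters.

Line 1: ['journey', 'they', 'big'] (min_width=16, slack=0)
Line 2: ['importance', 'are'] (min_width=14, slack=2)
Line 3: ['evening', 'why', 'stop'] (min_width=16, slack=0)
Line 4: ['a', 'network', 'brick'] (min_width=15, slack=1)
Line 5: ['line', 'take', 'stop'] (min_width=14, slack=2)
Line 6: ['fruit', 'end', 'with', 'a'] (min_width=16, slack=0)
Line 7: ['are', 'old'] (min_width=7, slack=9)

Answer: |journey they big|
|  importance are|
|evening why stop|
| a network brick|
|  line take stop|
|fruit end with a|
|         are old|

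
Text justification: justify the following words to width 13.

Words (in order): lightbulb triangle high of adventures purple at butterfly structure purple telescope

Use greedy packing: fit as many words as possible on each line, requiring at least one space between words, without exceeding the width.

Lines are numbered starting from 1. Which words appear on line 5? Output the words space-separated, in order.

Line 1: ['lightbulb'] (min_width=9, slack=4)
Line 2: ['triangle', 'high'] (min_width=13, slack=0)
Line 3: ['of', 'adventures'] (min_width=13, slack=0)
Line 4: ['purple', 'at'] (min_width=9, slack=4)
Line 5: ['butterfly'] (min_width=9, slack=4)
Line 6: ['structure'] (min_width=9, slack=4)
Line 7: ['purple'] (min_width=6, slack=7)
Line 8: ['telescope'] (min_width=9, slack=4)

Answer: butterfly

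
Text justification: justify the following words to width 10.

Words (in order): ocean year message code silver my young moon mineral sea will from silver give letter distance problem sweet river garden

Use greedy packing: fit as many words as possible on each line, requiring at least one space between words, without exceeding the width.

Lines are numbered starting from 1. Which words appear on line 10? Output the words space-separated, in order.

Line 1: ['ocean', 'year'] (min_width=10, slack=0)
Line 2: ['message'] (min_width=7, slack=3)
Line 3: ['code'] (min_width=4, slack=6)
Line 4: ['silver', 'my'] (min_width=9, slack=1)
Line 5: ['young', 'moon'] (min_width=10, slack=0)
Line 6: ['mineral'] (min_width=7, slack=3)
Line 7: ['sea', 'will'] (min_width=8, slack=2)
Line 8: ['from'] (min_width=4, slack=6)
Line 9: ['silver'] (min_width=6, slack=4)
Line 10: ['give'] (min_width=4, slack=6)
Line 11: ['letter'] (min_width=6, slack=4)
Line 12: ['distance'] (min_width=8, slack=2)
Line 13: ['problem'] (min_width=7, slack=3)
Line 14: ['sweet'] (min_width=5, slack=5)
Line 15: ['river'] (min_width=5, slack=5)
Line 16: ['garden'] (min_width=6, slack=4)

Answer: give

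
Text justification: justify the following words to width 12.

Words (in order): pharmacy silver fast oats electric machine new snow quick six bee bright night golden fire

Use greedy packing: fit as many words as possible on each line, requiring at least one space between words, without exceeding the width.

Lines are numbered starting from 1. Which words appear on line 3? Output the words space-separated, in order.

Answer: oats

Derivation:
Line 1: ['pharmacy'] (min_width=8, slack=4)
Line 2: ['silver', 'fast'] (min_width=11, slack=1)
Line 3: ['oats'] (min_width=4, slack=8)
Line 4: ['electric'] (min_width=8, slack=4)
Line 5: ['machine', 'new'] (min_width=11, slack=1)
Line 6: ['snow', 'quick'] (min_width=10, slack=2)
Line 7: ['six', 'bee'] (min_width=7, slack=5)
Line 8: ['bright', 'night'] (min_width=12, slack=0)
Line 9: ['golden', 'fire'] (min_width=11, slack=1)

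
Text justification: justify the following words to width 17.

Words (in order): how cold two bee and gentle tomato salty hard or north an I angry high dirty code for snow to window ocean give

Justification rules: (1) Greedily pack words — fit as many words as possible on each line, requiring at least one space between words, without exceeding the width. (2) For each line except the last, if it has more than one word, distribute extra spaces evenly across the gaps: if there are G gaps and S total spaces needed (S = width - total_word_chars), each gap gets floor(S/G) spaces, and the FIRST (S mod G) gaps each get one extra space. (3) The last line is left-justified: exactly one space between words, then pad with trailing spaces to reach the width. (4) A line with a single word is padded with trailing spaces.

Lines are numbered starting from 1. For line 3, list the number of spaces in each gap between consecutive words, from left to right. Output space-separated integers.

Answer: 3 3

Derivation:
Line 1: ['how', 'cold', 'two', 'bee'] (min_width=16, slack=1)
Line 2: ['and', 'gentle', 'tomato'] (min_width=17, slack=0)
Line 3: ['salty', 'hard', 'or'] (min_width=13, slack=4)
Line 4: ['north', 'an', 'I', 'angry'] (min_width=16, slack=1)
Line 5: ['high', 'dirty', 'code'] (min_width=15, slack=2)
Line 6: ['for', 'snow', 'to'] (min_width=11, slack=6)
Line 7: ['window', 'ocean', 'give'] (min_width=17, slack=0)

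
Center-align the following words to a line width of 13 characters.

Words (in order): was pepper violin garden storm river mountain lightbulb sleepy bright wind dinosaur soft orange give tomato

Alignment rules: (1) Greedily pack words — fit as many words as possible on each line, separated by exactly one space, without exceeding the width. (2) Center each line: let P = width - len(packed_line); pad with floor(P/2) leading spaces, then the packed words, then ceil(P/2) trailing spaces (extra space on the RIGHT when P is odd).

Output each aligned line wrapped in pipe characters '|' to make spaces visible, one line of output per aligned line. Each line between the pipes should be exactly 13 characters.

Answer: | was pepper  |
|violin garden|
| storm river |
|  mountain   |
|  lightbulb  |
|sleepy bright|
|wind dinosaur|
| soft orange |
| give tomato |

Derivation:
Line 1: ['was', 'pepper'] (min_width=10, slack=3)
Line 2: ['violin', 'garden'] (min_width=13, slack=0)
Line 3: ['storm', 'river'] (min_width=11, slack=2)
Line 4: ['mountain'] (min_width=8, slack=5)
Line 5: ['lightbulb'] (min_width=9, slack=4)
Line 6: ['sleepy', 'bright'] (min_width=13, slack=0)
Line 7: ['wind', 'dinosaur'] (min_width=13, slack=0)
Line 8: ['soft', 'orange'] (min_width=11, slack=2)
Line 9: ['give', 'tomato'] (min_width=11, slack=2)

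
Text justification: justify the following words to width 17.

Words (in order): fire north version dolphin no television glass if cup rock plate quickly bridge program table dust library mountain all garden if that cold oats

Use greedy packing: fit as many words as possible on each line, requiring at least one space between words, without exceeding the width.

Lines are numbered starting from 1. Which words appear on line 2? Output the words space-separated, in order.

Line 1: ['fire', 'north'] (min_width=10, slack=7)
Line 2: ['version', 'dolphin'] (min_width=15, slack=2)
Line 3: ['no', 'television'] (min_width=13, slack=4)
Line 4: ['glass', 'if', 'cup', 'rock'] (min_width=17, slack=0)
Line 5: ['plate', 'quickly'] (min_width=13, slack=4)
Line 6: ['bridge', 'program'] (min_width=14, slack=3)
Line 7: ['table', 'dust'] (min_width=10, slack=7)
Line 8: ['library', 'mountain'] (min_width=16, slack=1)
Line 9: ['all', 'garden', 'if'] (min_width=13, slack=4)
Line 10: ['that', 'cold', 'oats'] (min_width=14, slack=3)

Answer: version dolphin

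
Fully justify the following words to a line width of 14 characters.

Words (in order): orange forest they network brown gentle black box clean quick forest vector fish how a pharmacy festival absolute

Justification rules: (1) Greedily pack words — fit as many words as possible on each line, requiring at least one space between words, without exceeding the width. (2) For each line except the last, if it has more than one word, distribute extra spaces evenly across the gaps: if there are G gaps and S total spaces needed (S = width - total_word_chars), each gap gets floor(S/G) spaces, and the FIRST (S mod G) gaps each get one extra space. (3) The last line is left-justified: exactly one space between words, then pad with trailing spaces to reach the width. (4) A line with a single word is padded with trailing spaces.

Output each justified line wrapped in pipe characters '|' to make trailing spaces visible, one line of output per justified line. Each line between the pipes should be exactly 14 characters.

Line 1: ['orange', 'forest'] (min_width=13, slack=1)
Line 2: ['they', 'network'] (min_width=12, slack=2)
Line 3: ['brown', 'gentle'] (min_width=12, slack=2)
Line 4: ['black', 'box'] (min_width=9, slack=5)
Line 5: ['clean', 'quick'] (min_width=11, slack=3)
Line 6: ['forest', 'vector'] (min_width=13, slack=1)
Line 7: ['fish', 'how', 'a'] (min_width=10, slack=4)
Line 8: ['pharmacy'] (min_width=8, slack=6)
Line 9: ['festival'] (min_width=8, slack=6)
Line 10: ['absolute'] (min_width=8, slack=6)

Answer: |orange  forest|
|they   network|
|brown   gentle|
|black      box|
|clean    quick|
|forest  vector|
|fish   how   a|
|pharmacy      |
|festival      |
|absolute      |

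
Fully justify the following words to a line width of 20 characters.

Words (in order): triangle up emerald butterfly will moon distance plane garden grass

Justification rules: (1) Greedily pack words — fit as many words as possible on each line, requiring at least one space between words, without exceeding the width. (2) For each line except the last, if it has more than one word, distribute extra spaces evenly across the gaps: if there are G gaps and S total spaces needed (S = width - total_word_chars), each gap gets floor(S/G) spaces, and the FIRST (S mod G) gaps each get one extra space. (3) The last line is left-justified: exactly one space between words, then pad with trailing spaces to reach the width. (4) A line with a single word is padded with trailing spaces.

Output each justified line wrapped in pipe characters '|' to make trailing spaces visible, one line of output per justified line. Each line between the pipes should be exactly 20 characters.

Line 1: ['triangle', 'up', 'emerald'] (min_width=19, slack=1)
Line 2: ['butterfly', 'will', 'moon'] (min_width=19, slack=1)
Line 3: ['distance', 'plane'] (min_width=14, slack=6)
Line 4: ['garden', 'grass'] (min_width=12, slack=8)

Answer: |triangle  up emerald|
|butterfly  will moon|
|distance       plane|
|garden grass        |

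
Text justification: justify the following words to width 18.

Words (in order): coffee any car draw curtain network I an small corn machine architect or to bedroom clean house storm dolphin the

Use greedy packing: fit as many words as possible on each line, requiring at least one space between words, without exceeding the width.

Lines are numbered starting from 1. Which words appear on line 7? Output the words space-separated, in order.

Line 1: ['coffee', 'any', 'car'] (min_width=14, slack=4)
Line 2: ['draw', 'curtain'] (min_width=12, slack=6)
Line 3: ['network', 'I', 'an', 'small'] (min_width=18, slack=0)
Line 4: ['corn', 'machine'] (min_width=12, slack=6)
Line 5: ['architect', 'or', 'to'] (min_width=15, slack=3)
Line 6: ['bedroom', 'clean'] (min_width=13, slack=5)
Line 7: ['house', 'storm'] (min_width=11, slack=7)
Line 8: ['dolphin', 'the'] (min_width=11, slack=7)

Answer: house storm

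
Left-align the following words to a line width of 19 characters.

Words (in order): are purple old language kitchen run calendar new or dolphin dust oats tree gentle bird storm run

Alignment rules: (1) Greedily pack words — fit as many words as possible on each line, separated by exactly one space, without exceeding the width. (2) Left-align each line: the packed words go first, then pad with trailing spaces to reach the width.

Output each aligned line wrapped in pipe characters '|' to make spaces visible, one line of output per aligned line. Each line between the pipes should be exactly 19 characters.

Line 1: ['are', 'purple', 'old'] (min_width=14, slack=5)
Line 2: ['language', 'kitchen'] (min_width=16, slack=3)
Line 3: ['run', 'calendar', 'new', 'or'] (min_width=19, slack=0)
Line 4: ['dolphin', 'dust', 'oats'] (min_width=17, slack=2)
Line 5: ['tree', 'gentle', 'bird'] (min_width=16, slack=3)
Line 6: ['storm', 'run'] (min_width=9, slack=10)

Answer: |are purple old     |
|language kitchen   |
|run calendar new or|
|dolphin dust oats  |
|tree gentle bird   |
|storm run          |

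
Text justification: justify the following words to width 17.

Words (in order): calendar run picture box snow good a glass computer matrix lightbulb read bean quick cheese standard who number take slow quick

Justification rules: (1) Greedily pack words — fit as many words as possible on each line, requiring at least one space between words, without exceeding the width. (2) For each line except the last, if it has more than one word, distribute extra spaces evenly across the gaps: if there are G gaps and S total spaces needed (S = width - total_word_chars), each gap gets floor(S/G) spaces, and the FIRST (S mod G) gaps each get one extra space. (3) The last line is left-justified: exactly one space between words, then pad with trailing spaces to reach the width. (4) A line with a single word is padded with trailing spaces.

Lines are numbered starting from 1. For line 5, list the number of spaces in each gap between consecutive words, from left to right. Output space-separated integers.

Line 1: ['calendar', 'run'] (min_width=12, slack=5)
Line 2: ['picture', 'box', 'snow'] (min_width=16, slack=1)
Line 3: ['good', 'a', 'glass'] (min_width=12, slack=5)
Line 4: ['computer', 'matrix'] (min_width=15, slack=2)
Line 5: ['lightbulb', 'read'] (min_width=14, slack=3)
Line 6: ['bean', 'quick', 'cheese'] (min_width=17, slack=0)
Line 7: ['standard', 'who'] (min_width=12, slack=5)
Line 8: ['number', 'take', 'slow'] (min_width=16, slack=1)
Line 9: ['quick'] (min_width=5, slack=12)

Answer: 4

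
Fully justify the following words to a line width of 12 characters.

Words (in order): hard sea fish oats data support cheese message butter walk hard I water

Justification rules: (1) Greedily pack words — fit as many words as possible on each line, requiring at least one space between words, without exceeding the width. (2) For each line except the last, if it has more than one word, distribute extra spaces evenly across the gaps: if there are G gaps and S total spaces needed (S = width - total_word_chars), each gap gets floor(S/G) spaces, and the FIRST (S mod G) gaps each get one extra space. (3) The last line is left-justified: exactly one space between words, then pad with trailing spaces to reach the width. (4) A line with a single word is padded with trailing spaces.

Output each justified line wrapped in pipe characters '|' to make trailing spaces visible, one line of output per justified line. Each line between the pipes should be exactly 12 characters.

Answer: |hard     sea|
|fish    oats|
|data support|
|cheese      |
|message     |
|butter  walk|
|hard I water|

Derivation:
Line 1: ['hard', 'sea'] (min_width=8, slack=4)
Line 2: ['fish', 'oats'] (min_width=9, slack=3)
Line 3: ['data', 'support'] (min_width=12, slack=0)
Line 4: ['cheese'] (min_width=6, slack=6)
Line 5: ['message'] (min_width=7, slack=5)
Line 6: ['butter', 'walk'] (min_width=11, slack=1)
Line 7: ['hard', 'I', 'water'] (min_width=12, slack=0)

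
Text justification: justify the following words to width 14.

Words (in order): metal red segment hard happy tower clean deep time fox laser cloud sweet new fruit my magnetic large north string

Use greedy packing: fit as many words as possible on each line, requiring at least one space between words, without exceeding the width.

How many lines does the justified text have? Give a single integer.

Line 1: ['metal', 'red'] (min_width=9, slack=5)
Line 2: ['segment', 'hard'] (min_width=12, slack=2)
Line 3: ['happy', 'tower'] (min_width=11, slack=3)
Line 4: ['clean', 'deep'] (min_width=10, slack=4)
Line 5: ['time', 'fox', 'laser'] (min_width=14, slack=0)
Line 6: ['cloud', 'sweet'] (min_width=11, slack=3)
Line 7: ['new', 'fruit', 'my'] (min_width=12, slack=2)
Line 8: ['magnetic', 'large'] (min_width=14, slack=0)
Line 9: ['north', 'string'] (min_width=12, slack=2)
Total lines: 9

Answer: 9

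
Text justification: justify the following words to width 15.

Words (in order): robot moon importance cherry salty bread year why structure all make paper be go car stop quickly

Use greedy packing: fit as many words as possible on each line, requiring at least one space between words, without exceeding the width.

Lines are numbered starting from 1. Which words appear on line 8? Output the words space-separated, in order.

Answer: quickly

Derivation:
Line 1: ['robot', 'moon'] (min_width=10, slack=5)
Line 2: ['importance'] (min_width=10, slack=5)
Line 3: ['cherry', 'salty'] (min_width=12, slack=3)
Line 4: ['bread', 'year', 'why'] (min_width=14, slack=1)
Line 5: ['structure', 'all'] (min_width=13, slack=2)
Line 6: ['make', 'paper', 'be'] (min_width=13, slack=2)
Line 7: ['go', 'car', 'stop'] (min_width=11, slack=4)
Line 8: ['quickly'] (min_width=7, slack=8)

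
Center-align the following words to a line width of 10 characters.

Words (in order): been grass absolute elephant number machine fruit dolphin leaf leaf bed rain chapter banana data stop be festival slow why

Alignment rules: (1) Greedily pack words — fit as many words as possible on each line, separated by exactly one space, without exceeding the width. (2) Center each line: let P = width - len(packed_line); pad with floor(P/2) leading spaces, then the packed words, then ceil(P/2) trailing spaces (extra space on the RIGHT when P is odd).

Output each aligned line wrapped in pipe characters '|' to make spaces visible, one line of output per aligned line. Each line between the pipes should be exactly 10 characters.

Answer: |been grass|
| absolute |
| elephant |
|  number  |
| machine  |
|  fruit   |
| dolphin  |
|leaf leaf |
| bed rain |
| chapter  |
|  banana  |
|data stop |
|    be    |
| festival |
| slow why |

Derivation:
Line 1: ['been', 'grass'] (min_width=10, slack=0)
Line 2: ['absolute'] (min_width=8, slack=2)
Line 3: ['elephant'] (min_width=8, slack=2)
Line 4: ['number'] (min_width=6, slack=4)
Line 5: ['machine'] (min_width=7, slack=3)
Line 6: ['fruit'] (min_width=5, slack=5)
Line 7: ['dolphin'] (min_width=7, slack=3)
Line 8: ['leaf', 'leaf'] (min_width=9, slack=1)
Line 9: ['bed', 'rain'] (min_width=8, slack=2)
Line 10: ['chapter'] (min_width=7, slack=3)
Line 11: ['banana'] (min_width=6, slack=4)
Line 12: ['data', 'stop'] (min_width=9, slack=1)
Line 13: ['be'] (min_width=2, slack=8)
Line 14: ['festival'] (min_width=8, slack=2)
Line 15: ['slow', 'why'] (min_width=8, slack=2)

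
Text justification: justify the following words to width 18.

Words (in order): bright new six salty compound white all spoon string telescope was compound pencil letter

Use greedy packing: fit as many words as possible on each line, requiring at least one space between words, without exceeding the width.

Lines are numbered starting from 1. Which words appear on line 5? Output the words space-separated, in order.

Answer: was compound

Derivation:
Line 1: ['bright', 'new', 'six'] (min_width=14, slack=4)
Line 2: ['salty', 'compound'] (min_width=14, slack=4)
Line 3: ['white', 'all', 'spoon'] (min_width=15, slack=3)
Line 4: ['string', 'telescope'] (min_width=16, slack=2)
Line 5: ['was', 'compound'] (min_width=12, slack=6)
Line 6: ['pencil', 'letter'] (min_width=13, slack=5)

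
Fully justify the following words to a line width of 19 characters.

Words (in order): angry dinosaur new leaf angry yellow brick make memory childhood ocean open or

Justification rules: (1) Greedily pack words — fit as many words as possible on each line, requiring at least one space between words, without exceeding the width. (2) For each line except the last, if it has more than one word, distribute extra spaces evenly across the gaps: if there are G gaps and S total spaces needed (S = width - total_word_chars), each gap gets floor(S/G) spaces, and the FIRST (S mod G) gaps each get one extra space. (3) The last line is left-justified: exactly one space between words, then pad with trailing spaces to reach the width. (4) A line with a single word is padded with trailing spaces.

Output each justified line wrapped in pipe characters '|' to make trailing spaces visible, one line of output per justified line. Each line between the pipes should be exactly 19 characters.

Answer: |angry  dinosaur new|
|leaf  angry  yellow|
|brick  make  memory|
|childhood     ocean|
|open or            |

Derivation:
Line 1: ['angry', 'dinosaur', 'new'] (min_width=18, slack=1)
Line 2: ['leaf', 'angry', 'yellow'] (min_width=17, slack=2)
Line 3: ['brick', 'make', 'memory'] (min_width=17, slack=2)
Line 4: ['childhood', 'ocean'] (min_width=15, slack=4)
Line 5: ['open', 'or'] (min_width=7, slack=12)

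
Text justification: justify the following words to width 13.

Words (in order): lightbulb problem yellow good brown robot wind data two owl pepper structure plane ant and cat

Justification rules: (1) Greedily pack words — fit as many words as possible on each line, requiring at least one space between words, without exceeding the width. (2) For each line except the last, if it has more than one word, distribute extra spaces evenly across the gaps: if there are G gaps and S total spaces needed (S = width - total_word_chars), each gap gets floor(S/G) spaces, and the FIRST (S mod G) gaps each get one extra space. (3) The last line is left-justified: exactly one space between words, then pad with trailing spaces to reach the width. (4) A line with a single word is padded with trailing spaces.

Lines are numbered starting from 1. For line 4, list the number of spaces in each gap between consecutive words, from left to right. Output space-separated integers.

Answer: 3

Derivation:
Line 1: ['lightbulb'] (min_width=9, slack=4)
Line 2: ['problem'] (min_width=7, slack=6)
Line 3: ['yellow', 'good'] (min_width=11, slack=2)
Line 4: ['brown', 'robot'] (min_width=11, slack=2)
Line 5: ['wind', 'data', 'two'] (min_width=13, slack=0)
Line 6: ['owl', 'pepper'] (min_width=10, slack=3)
Line 7: ['structure'] (min_width=9, slack=4)
Line 8: ['plane', 'ant', 'and'] (min_width=13, slack=0)
Line 9: ['cat'] (min_width=3, slack=10)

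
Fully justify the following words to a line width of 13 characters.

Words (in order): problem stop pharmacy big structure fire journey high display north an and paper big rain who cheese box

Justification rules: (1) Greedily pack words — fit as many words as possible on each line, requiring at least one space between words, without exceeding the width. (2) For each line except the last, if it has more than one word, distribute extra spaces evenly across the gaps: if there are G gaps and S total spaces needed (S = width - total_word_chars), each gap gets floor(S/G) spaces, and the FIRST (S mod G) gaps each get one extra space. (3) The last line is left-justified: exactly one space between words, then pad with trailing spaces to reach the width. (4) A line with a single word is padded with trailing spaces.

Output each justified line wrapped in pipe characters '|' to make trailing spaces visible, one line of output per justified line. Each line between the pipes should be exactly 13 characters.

Answer: |problem  stop|
|pharmacy  big|
|structure    |
|fire  journey|
|high  display|
|north  an and|
|paper     big|
|rain      who|
|cheese box   |

Derivation:
Line 1: ['problem', 'stop'] (min_width=12, slack=1)
Line 2: ['pharmacy', 'big'] (min_width=12, slack=1)
Line 3: ['structure'] (min_width=9, slack=4)
Line 4: ['fire', 'journey'] (min_width=12, slack=1)
Line 5: ['high', 'display'] (min_width=12, slack=1)
Line 6: ['north', 'an', 'and'] (min_width=12, slack=1)
Line 7: ['paper', 'big'] (min_width=9, slack=4)
Line 8: ['rain', 'who'] (min_width=8, slack=5)
Line 9: ['cheese', 'box'] (min_width=10, slack=3)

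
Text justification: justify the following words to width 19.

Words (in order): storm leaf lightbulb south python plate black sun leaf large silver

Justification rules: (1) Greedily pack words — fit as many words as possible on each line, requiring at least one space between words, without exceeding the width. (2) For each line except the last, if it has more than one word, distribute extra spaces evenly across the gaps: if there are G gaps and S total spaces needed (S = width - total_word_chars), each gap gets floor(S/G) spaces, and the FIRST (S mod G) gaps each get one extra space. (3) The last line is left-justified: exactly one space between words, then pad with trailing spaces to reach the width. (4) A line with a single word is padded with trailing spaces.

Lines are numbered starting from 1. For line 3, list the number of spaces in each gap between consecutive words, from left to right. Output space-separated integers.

Line 1: ['storm', 'leaf'] (min_width=10, slack=9)
Line 2: ['lightbulb', 'south'] (min_width=15, slack=4)
Line 3: ['python', 'plate', 'black'] (min_width=18, slack=1)
Line 4: ['sun', 'leaf', 'large'] (min_width=14, slack=5)
Line 5: ['silver'] (min_width=6, slack=13)

Answer: 2 1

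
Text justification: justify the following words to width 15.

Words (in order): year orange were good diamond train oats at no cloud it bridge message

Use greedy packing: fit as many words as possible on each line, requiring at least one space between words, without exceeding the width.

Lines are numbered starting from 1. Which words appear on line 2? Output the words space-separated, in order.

Answer: were good

Derivation:
Line 1: ['year', 'orange'] (min_width=11, slack=4)
Line 2: ['were', 'good'] (min_width=9, slack=6)
Line 3: ['diamond', 'train'] (min_width=13, slack=2)
Line 4: ['oats', 'at', 'no'] (min_width=10, slack=5)
Line 5: ['cloud', 'it', 'bridge'] (min_width=15, slack=0)
Line 6: ['message'] (min_width=7, slack=8)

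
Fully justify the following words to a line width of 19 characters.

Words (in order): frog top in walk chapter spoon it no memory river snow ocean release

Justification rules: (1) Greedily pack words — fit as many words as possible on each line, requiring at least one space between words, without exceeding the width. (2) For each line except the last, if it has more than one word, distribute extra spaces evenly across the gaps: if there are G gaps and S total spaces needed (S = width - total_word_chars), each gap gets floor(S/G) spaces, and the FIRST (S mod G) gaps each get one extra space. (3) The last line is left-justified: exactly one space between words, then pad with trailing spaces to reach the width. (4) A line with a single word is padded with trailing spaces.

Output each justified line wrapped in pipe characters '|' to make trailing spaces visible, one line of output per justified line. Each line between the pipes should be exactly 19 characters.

Answer: |frog  top  in  walk|
|chapter spoon it no|
|memory  river  snow|
|ocean release      |

Derivation:
Line 1: ['frog', 'top', 'in', 'walk'] (min_width=16, slack=3)
Line 2: ['chapter', 'spoon', 'it', 'no'] (min_width=19, slack=0)
Line 3: ['memory', 'river', 'snow'] (min_width=17, slack=2)
Line 4: ['ocean', 'release'] (min_width=13, slack=6)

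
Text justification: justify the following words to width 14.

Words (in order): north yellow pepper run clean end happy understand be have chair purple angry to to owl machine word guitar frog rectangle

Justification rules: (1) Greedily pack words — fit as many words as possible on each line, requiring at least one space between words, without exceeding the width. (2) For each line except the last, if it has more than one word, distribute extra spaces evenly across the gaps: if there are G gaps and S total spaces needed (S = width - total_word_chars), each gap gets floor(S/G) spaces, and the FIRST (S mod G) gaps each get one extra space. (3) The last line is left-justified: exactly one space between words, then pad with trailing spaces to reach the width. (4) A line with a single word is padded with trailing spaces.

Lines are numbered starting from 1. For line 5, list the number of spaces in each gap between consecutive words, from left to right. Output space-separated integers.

Answer: 2

Derivation:
Line 1: ['north', 'yellow'] (min_width=12, slack=2)
Line 2: ['pepper', 'run'] (min_width=10, slack=4)
Line 3: ['clean', 'end'] (min_width=9, slack=5)
Line 4: ['happy'] (min_width=5, slack=9)
Line 5: ['understand', 'be'] (min_width=13, slack=1)
Line 6: ['have', 'chair'] (min_width=10, slack=4)
Line 7: ['purple', 'angry'] (min_width=12, slack=2)
Line 8: ['to', 'to', 'owl'] (min_width=9, slack=5)
Line 9: ['machine', 'word'] (min_width=12, slack=2)
Line 10: ['guitar', 'frog'] (min_width=11, slack=3)
Line 11: ['rectangle'] (min_width=9, slack=5)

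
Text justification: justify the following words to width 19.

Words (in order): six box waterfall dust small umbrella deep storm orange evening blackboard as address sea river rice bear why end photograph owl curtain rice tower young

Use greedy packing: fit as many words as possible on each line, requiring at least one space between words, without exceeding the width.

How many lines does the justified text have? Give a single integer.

Line 1: ['six', 'box', 'waterfall'] (min_width=17, slack=2)
Line 2: ['dust', 'small', 'umbrella'] (min_width=19, slack=0)
Line 3: ['deep', 'storm', 'orange'] (min_width=17, slack=2)
Line 4: ['evening', 'blackboard'] (min_width=18, slack=1)
Line 5: ['as', 'address', 'sea'] (min_width=14, slack=5)
Line 6: ['river', 'rice', 'bear', 'why'] (min_width=19, slack=0)
Line 7: ['end', 'photograph', 'owl'] (min_width=18, slack=1)
Line 8: ['curtain', 'rice', 'tower'] (min_width=18, slack=1)
Line 9: ['young'] (min_width=5, slack=14)
Total lines: 9

Answer: 9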